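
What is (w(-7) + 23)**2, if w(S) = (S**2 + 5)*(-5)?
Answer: 61009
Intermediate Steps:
w(S) = -25 - 5*S**2 (w(S) = (5 + S**2)*(-5) = -25 - 5*S**2)
(w(-7) + 23)**2 = ((-25 - 5*(-7)**2) + 23)**2 = ((-25 - 5*49) + 23)**2 = ((-25 - 245) + 23)**2 = (-270 + 23)**2 = (-247)**2 = 61009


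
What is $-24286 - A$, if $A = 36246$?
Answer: $-60532$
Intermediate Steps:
$-24286 - A = -24286 - 36246 = -60532$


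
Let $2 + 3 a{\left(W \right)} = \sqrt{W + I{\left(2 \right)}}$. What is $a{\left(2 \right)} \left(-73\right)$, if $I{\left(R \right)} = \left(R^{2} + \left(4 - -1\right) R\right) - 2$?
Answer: $\frac{146}{3} - \frac{73 \sqrt{14}}{3} \approx -42.38$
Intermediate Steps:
$I{\left(R \right)} = -2 + R^{2} + 5 R$ ($I{\left(R \right)} = \left(R^{2} + \left(4 + 1\right) R\right) - 2 = \left(R^{2} + 5 R\right) - 2 = -2 + R^{2} + 5 R$)
$a{\left(W \right)} = - \frac{2}{3} + \frac{\sqrt{12 + W}}{3}$ ($a{\left(W \right)} = - \frac{2}{3} + \frac{\sqrt{W + \left(-2 + 2^{2} + 5 \cdot 2\right)}}{3} = - \frac{2}{3} + \frac{\sqrt{W + \left(-2 + 4 + 10\right)}}{3} = - \frac{2}{3} + \frac{\sqrt{W + 12}}{3} = - \frac{2}{3} + \frac{\sqrt{12 + W}}{3}$)
$a{\left(2 \right)} \left(-73\right) = \left(- \frac{2}{3} + \frac{\sqrt{12 + 2}}{3}\right) \left(-73\right) = \left(- \frac{2}{3} + \frac{\sqrt{14}}{3}\right) \left(-73\right) = \frac{146}{3} - \frac{73 \sqrt{14}}{3}$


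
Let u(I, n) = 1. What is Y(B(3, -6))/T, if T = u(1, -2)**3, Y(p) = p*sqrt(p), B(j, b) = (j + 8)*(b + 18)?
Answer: 264*sqrt(33) ≈ 1516.6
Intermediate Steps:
B(j, b) = (8 + j)*(18 + b)
Y(p) = p**(3/2)
T = 1 (T = 1**3 = 1)
Y(B(3, -6))/T = (144 + 8*(-6) + 18*3 - 6*3)**(3/2)/1 = (144 - 48 + 54 - 18)**(3/2)*1 = 132**(3/2)*1 = (264*sqrt(33))*1 = 264*sqrt(33)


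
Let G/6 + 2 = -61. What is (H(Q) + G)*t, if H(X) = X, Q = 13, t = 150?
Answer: -54750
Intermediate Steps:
G = -378 (G = -12 + 6*(-61) = -12 - 366 = -378)
(H(Q) + G)*t = (13 - 378)*150 = -365*150 = -54750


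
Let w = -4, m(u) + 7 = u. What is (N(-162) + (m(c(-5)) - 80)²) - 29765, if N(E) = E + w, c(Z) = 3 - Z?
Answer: -23690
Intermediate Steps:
m(u) = -7 + u
N(E) = -4 + E (N(E) = E - 4 = -4 + E)
(N(-162) + (m(c(-5)) - 80)²) - 29765 = ((-4 - 162) + ((-7 + (3 - 1*(-5))) - 80)²) - 29765 = (-166 + ((-7 + (3 + 5)) - 80)²) - 29765 = (-166 + ((-7 + 8) - 80)²) - 29765 = (-166 + (1 - 80)²) - 29765 = (-166 + (-79)²) - 29765 = (-166 + 6241) - 29765 = 6075 - 29765 = -23690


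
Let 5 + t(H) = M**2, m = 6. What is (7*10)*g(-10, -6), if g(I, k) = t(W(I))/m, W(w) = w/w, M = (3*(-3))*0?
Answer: -175/3 ≈ -58.333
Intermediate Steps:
M = 0 (M = -9*0 = 0)
W(w) = 1
t(H) = -5 (t(H) = -5 + 0**2 = -5 + 0 = -5)
g(I, k) = -5/6
(7*10)*g(-10, -6) = (7*10)*(-5/6) = 70*(-5/6) = -175/3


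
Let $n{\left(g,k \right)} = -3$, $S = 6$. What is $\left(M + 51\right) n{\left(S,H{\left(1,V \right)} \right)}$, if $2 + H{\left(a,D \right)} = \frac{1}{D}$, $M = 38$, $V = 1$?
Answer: $-267$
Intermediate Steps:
$H{\left(a,D \right)} = -2 + \frac{1}{D}$
$\left(M + 51\right) n{\left(S,H{\left(1,V \right)} \right)} = \left(38 + 51\right) \left(-3\right) = 89 \left(-3\right) = -267$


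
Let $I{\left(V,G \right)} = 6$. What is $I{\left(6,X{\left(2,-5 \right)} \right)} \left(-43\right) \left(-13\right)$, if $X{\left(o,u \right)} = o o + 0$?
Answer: $3354$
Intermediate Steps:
$X{\left(o,u \right)} = o^{2}$ ($X{\left(o,u \right)} = o^{2} + 0 = o^{2}$)
$I{\left(6,X{\left(2,-5 \right)} \right)} \left(-43\right) \left(-13\right) = 6 \left(-43\right) \left(-13\right) = \left(-258\right) \left(-13\right) = 3354$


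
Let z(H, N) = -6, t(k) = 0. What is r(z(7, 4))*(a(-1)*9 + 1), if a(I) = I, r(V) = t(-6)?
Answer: 0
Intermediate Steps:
r(V) = 0
r(z(7, 4))*(a(-1)*9 + 1) = 0*(-1*9 + 1) = 0*(-9 + 1) = 0*(-8) = 0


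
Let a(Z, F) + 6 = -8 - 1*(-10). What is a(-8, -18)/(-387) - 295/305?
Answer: -22589/23607 ≈ -0.95688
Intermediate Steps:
a(Z, F) = -4 (a(Z, F) = -6 + (-8 - 1*(-10)) = -6 + (-8 + 10) = -6 + 2 = -4)
a(-8, -18)/(-387) - 295/305 = -4/(-387) - 295/305 = -4*(-1/387) - 295*1/305 = 4/387 - 59/61 = -22589/23607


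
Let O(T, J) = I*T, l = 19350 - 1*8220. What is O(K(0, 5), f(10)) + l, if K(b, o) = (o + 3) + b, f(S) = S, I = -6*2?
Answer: 11034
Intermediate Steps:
I = -12
K(b, o) = 3 + b + o (K(b, o) = (3 + o) + b = 3 + b + o)
l = 11130 (l = 19350 - 8220 = 11130)
O(T, J) = -12*T
O(K(0, 5), f(10)) + l = -12*(3 + 0 + 5) + 11130 = -12*8 + 11130 = -96 + 11130 = 11034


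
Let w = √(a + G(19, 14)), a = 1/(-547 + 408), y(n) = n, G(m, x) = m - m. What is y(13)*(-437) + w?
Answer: -5681 + I*√139/139 ≈ -5681.0 + 0.084819*I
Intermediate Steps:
G(m, x) = 0
a = -1/139 (a = 1/(-139) = -1/139 ≈ -0.0071942)
w = I*√139/139 (w = √(-1/139 + 0) = √(-1/139) = I*√139/139 ≈ 0.084819*I)
y(13)*(-437) + w = 13*(-437) + I*√139/139 = -5681 + I*√139/139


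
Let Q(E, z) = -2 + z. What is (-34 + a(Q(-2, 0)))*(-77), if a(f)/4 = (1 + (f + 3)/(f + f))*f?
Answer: 3080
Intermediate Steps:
a(f) = 4*f*(1 + (3 + f)/(2*f)) (a(f) = 4*((1 + (f + 3)/(f + f))*f) = 4*((1 + (3 + f)/((2*f)))*f) = 4*((1 + (3 + f)*(1/(2*f)))*f) = 4*((1 + (3 + f)/(2*f))*f) = 4*(f*(1 + (3 + f)/(2*f))) = 4*f*(1 + (3 + f)/(2*f)))
(-34 + a(Q(-2, 0)))*(-77) = (-34 + (6 + 6*(-2 + 0)))*(-77) = (-34 + (6 + 6*(-2)))*(-77) = (-34 + (6 - 12))*(-77) = (-34 - 6)*(-77) = -40*(-77) = 3080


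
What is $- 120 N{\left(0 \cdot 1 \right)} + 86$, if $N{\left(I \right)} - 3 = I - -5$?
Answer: $-874$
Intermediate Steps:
$N{\left(I \right)} = 8 + I$ ($N{\left(I \right)} = 3 + \left(I - -5\right) = 3 + \left(I + 5\right) = 3 + \left(5 + I\right) = 8 + I$)
$- 120 N{\left(0 \cdot 1 \right)} + 86 = - 120 \left(8 + 0 \cdot 1\right) + 86 = - 120 \left(8 + 0\right) + 86 = \left(-120\right) 8 + 86 = -960 + 86 = -874$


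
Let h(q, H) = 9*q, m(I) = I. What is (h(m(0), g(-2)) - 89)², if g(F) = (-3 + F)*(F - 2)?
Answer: 7921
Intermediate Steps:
g(F) = (-3 + F)*(-2 + F)
(h(m(0), g(-2)) - 89)² = (9*0 - 89)² = (0 - 89)² = (-89)² = 7921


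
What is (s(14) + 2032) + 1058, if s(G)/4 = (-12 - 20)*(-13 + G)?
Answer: 2962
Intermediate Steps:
s(G) = 1664 - 128*G (s(G) = 4*((-12 - 20)*(-13 + G)) = 4*(-32*(-13 + G)) = 4*(416 - 32*G) = 1664 - 128*G)
(s(14) + 2032) + 1058 = ((1664 - 128*14) + 2032) + 1058 = ((1664 - 1792) + 2032) + 1058 = (-128 + 2032) + 1058 = 1904 + 1058 = 2962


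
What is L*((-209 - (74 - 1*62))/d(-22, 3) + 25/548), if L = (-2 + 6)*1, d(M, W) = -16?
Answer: 30377/548 ≈ 55.432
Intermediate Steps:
L = 4 (L = 4*1 = 4)
L*((-209 - (74 - 1*62))/d(-22, 3) + 25/548) = 4*((-209 - (74 - 1*62))/(-16) + 25/548) = 4*((-209 - (74 - 62))*(-1/16) + 25*(1/548)) = 4*((-209 - 1*12)*(-1/16) + 25/548) = 4*((-209 - 12)*(-1/16) + 25/548) = 4*(-221*(-1/16) + 25/548) = 4*(221/16 + 25/548) = 4*(30377/2192) = 30377/548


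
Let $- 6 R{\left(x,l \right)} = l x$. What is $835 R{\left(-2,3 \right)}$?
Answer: $835$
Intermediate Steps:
$R{\left(x,l \right)} = - \frac{l x}{6}$
$835 R{\left(-2,3 \right)} = 835 \left(\left(- \frac{1}{6}\right) 3 \left(-2\right)\right) = 835 \cdot 1 = 835$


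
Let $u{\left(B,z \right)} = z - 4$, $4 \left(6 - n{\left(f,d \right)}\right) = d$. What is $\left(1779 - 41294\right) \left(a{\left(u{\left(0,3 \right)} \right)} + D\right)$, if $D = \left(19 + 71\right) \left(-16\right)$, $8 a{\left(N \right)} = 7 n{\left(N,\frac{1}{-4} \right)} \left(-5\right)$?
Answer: $\frac{7417558225}{128} \approx 5.795 \cdot 10^{7}$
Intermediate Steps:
$n{\left(f,d \right)} = 6 - \frac{d}{4}$
$u{\left(B,z \right)} = -4 + z$ ($u{\left(B,z \right)} = z - 4 = -4 + z$)
$a{\left(N \right)} = - \frac{3395}{128}$ ($a{\left(N \right)} = \frac{7 \left(6 - \frac{1}{4 \left(-4\right)}\right) \left(-5\right)}{8} = \frac{7 \left(6 - - \frac{1}{16}\right) \left(-5\right)}{8} = \frac{7 \left(6 + \frac{1}{16}\right) \left(-5\right)}{8} = \frac{7 \cdot \frac{97}{16} \left(-5\right)}{8} = \frac{\frac{679}{16} \left(-5\right)}{8} = \frac{1}{8} \left(- \frac{3395}{16}\right) = - \frac{3395}{128}$)
$D = -1440$ ($D = 90 \left(-16\right) = -1440$)
$\left(1779 - 41294\right) \left(a{\left(u{\left(0,3 \right)} \right)} + D\right) = \left(1779 - 41294\right) \left(- \frac{3395}{128} - 1440\right) = \left(-39515\right) \left(- \frac{187715}{128}\right) = \frac{7417558225}{128}$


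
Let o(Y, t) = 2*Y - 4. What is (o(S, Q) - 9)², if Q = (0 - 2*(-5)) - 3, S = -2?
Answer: 289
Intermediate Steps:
Q = 7 (Q = (0 + 10) - 3 = 10 - 3 = 7)
o(Y, t) = -4 + 2*Y
(o(S, Q) - 9)² = ((-4 + 2*(-2)) - 9)² = ((-4 - 4) - 9)² = (-8 - 9)² = (-17)² = 289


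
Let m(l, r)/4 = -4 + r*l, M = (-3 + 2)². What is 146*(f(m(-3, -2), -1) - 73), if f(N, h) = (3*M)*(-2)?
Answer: -11534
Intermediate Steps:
M = 1 (M = (-1)² = 1)
m(l, r) = -16 + 4*l*r (m(l, r) = 4*(-4 + r*l) = 4*(-4 + l*r) = -16 + 4*l*r)
f(N, h) = -6 (f(N, h) = (3*1)*(-2) = 3*(-2) = -6)
146*(f(m(-3, -2), -1) - 73) = 146*(-6 - 73) = 146*(-79) = -11534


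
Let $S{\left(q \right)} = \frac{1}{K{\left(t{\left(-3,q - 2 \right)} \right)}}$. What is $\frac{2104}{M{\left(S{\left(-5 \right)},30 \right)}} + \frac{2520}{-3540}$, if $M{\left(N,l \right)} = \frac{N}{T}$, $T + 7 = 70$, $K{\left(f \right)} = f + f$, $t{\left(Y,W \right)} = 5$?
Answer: $\frac{78205638}{59} \approx 1.3255 \cdot 10^{6}$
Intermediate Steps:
$K{\left(f \right)} = 2 f$
$S{\left(q \right)} = \frac{1}{10}$ ($S{\left(q \right)} = \frac{1}{2 \cdot 5} = \frac{1}{10}$)
$T = 63$ ($T = -7 + 70 = 63$)
$M{\left(N,l \right)} = \frac{N}{63}$
$\frac{2104}{M{\left(S{\left(-5 \right)},30 \right)}} + \frac{2520}{-3540} = \frac{2104}{\frac{1}{63} \cdot \frac{1}{10}} + \frac{2520}{-3540} = 2104 \frac{1}{\frac{1}{630}} + 2520 \left(- \frac{1}{3540}\right) = 2104 \cdot 630 - \frac{42}{59} = 1325520 - \frac{42}{59} = \frac{78205638}{59}$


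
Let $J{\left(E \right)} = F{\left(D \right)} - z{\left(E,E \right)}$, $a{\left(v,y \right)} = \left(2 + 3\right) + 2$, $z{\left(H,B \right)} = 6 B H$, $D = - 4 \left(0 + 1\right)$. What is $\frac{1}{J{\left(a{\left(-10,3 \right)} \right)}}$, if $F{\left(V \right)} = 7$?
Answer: $- \frac{1}{287} \approx -0.0034843$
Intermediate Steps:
$D = -4$ ($D = \left(-4\right) 1 = -4$)
$z{\left(H,B \right)} = 6 B H$
$a{\left(v,y \right)} = 7$ ($a{\left(v,y \right)} = 5 + 2 = 7$)
$J{\left(E \right)} = 7 - 6 E^{2}$ ($J{\left(E \right)} = 7 - 6 E E = 7 - 6 E^{2}$)
$\frac{1}{J{\left(a{\left(-10,3 \right)} \right)}} = \frac{1}{7 - 6 \cdot 7^{2}} = \frac{1}{7 - 294} = \frac{1}{-287} = - \frac{1}{287}$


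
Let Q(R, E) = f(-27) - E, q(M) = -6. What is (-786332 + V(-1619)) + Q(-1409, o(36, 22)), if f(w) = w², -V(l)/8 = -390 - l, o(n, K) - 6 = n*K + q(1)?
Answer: -796227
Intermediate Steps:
o(n, K) = K*n (o(n, K) = 6 + (n*K - 6) = 6 + (K*n - 6) = 6 + (-6 + K*n) = K*n)
V(l) = 3120 + 8*l (V(l) = -8*(-390 - l) = 3120 + 8*l)
Q(R, E) = 729 - E (Q(R, E) = (-27)² - E = 729 - E)
(-786332 + V(-1619)) + Q(-1409, o(36, 22)) = (-786332 + (3120 + 8*(-1619))) + (729 - 22*36) = (-786332 + (3120 - 12952)) + (729 - 1*792) = (-786332 - 9832) + (729 - 792) = -796164 - 63 = -796227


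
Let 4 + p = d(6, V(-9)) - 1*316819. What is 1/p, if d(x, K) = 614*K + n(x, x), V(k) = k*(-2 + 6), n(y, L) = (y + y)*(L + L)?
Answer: -1/338783 ≈ -2.9517e-6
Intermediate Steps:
n(y, L) = 4*L*y (n(y, L) = (2*y)*(2*L) = 4*L*y)
V(k) = 4*k (V(k) = k*4 = 4*k)
d(x, K) = 4*x² + 614*K (d(x, K) = 614*K + 4*x*x = 614*K + 4*x² = 4*x² + 614*K)
p = -338783 (p = -4 + ((4*6² + 614*(4*(-9))) - 1*316819) = -4 + ((4*36 + 614*(-36)) - 316819) = -4 + ((144 - 22104) - 316819) = -4 + (-21960 - 316819) = -4 - 338779 = -338783)
1/p = 1/(-338783) = -1/338783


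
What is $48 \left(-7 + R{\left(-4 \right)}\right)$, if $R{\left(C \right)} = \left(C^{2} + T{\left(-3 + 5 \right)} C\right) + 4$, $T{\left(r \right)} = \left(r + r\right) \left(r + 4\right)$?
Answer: $-3984$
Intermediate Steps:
$T{\left(r \right)} = 2 r \left(4 + r\right)$
$R{\left(C \right)} = 4 + C^{2} + 24 C$ ($R{\left(C \right)} = \left(C^{2} + 2 \left(-3 + 5\right) \left(4 + \left(-3 + 5\right)\right) C\right) + 4 = \left(C^{2} + 2 \cdot 2 \left(4 + 2\right) C\right) + 4 = \left(C^{2} + 2 \cdot 2 \cdot 6 C\right) + 4 = \left(C^{2} + 24 C\right) + 4 = 4 + C^{2} + 24 C$)
$48 \left(-7 + R{\left(-4 \right)}\right) = 48 \left(-7 + \left(4 + \left(-4\right)^{2} + 24 \left(-4\right)\right)\right) = 48 \left(-7 + \left(4 + 16 - 96\right)\right) = 48 \left(-7 - 76\right) = 48 \left(-83\right) = -3984$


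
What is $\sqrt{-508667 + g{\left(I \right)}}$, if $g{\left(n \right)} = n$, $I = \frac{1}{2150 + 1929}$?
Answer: $\frac{6 i \sqrt{235092336963}}{4079} \approx 713.21 i$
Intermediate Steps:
$I = \frac{1}{4079} \approx 0.00024516$
$\sqrt{-508667 + g{\left(I \right)}} = \sqrt{-508667 + \frac{1}{4079}} = \sqrt{- \frac{2074852692}{4079}} = \frac{6 i \sqrt{235092336963}}{4079}$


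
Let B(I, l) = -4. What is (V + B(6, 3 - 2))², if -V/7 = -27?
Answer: 34225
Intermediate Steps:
V = 189 (V = -7*(-27) = 189)
(V + B(6, 3 - 2))² = (189 - 4)² = 185² = 34225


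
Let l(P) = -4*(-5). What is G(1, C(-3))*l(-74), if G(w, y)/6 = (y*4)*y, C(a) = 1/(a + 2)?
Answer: 480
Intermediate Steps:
C(a) = 1/(2 + a)
G(w, y) = 24*y² (G(w, y) = 6*((y*4)*y) = 6*((4*y)*y) = 6*(4*y²) = 24*y²)
l(P) = 20
G(1, C(-3))*l(-74) = (24*(1/(2 - 3))²)*20 = (24*(1/(-1))²)*20 = (24*(-1)²)*20 = (24*1)*20 = 24*20 = 480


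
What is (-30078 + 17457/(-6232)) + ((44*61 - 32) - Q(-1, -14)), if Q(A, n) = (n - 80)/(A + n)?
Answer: -2564630143/93480 ≈ -27435.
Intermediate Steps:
Q(A, n) = (-80 + n)/(A + n)
(-30078 + 17457/(-6232)) + ((44*61 - 32) - Q(-1, -14)) = (-30078 + 17457/(-6232)) + ((44*61 - 32) - (-80 - 14)/(-1 - 14)) = (-30078 + 17457*(-1/6232)) + ((2684 - 32) - (-94)/(-15)) = (-30078 - 17457/6232) + (2652 - (-1)*(-94)/15) = -187463553/6232 + (2652 - 1*94/15) = -187463553/6232 + (2652 - 94/15) = -187463553/6232 + 39686/15 = -2564630143/93480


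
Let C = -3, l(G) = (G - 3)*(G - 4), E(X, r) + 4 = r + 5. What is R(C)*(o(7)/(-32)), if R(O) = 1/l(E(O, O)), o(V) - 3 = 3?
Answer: -1/160 ≈ -0.0062500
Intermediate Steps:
o(V) = 6 (o(V) = 3 + 3 = 6)
E(X, r) = 1 + r (E(X, r) = -4 + (r + 5) = -4 + (5 + r) = 1 + r)
l(G) = (-4 + G)*(-3 + G) (l(G) = (-3 + G)*(-4 + G) = (-4 + G)*(-3 + G))
R(O) = 1/(5 + (1 + O)**2 - 7*O) (R(O) = 1/(12 + (1 + O)**2 - 7*(1 + O)) = 1/(12 + (1 + O)**2 + (-7 - 7*O)) = 1/(5 + (1 + O)**2 - 7*O))
R(C)*(o(7)/(-32)) = (6/(-32))/(6 + (-3)**2 - 5*(-3)) = (6*(-1/32))/(6 + 9 + 15) = -3/16/30 = (1/30)*(-3/16) = -1/160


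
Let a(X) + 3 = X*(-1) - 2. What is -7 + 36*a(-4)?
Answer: -43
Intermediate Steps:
a(X) = -5 - X (a(X) = -3 + (X*(-1) - 2) = -3 + (-X - 2) = -3 + (-2 - X) = -5 - X)
-7 + 36*a(-4) = -7 + 36*(-5 - 1*(-4)) = -7 + 36*(-5 + 4) = -7 + 36*(-1) = -7 - 36 = -43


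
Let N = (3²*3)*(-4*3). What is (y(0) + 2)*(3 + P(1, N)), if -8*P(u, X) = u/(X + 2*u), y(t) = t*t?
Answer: 7729/1288 ≈ 6.0008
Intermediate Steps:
y(t) = t²
N = -324 (N = (9*3)*(-12) = 27*(-12) = -324)
P(u, X) = -u/(8*(X + 2*u))
(y(0) + 2)*(3 + P(1, N)) = (0² + 2)*(3 - 1*1/(8*(-324) + 16*1)) = (0 + 2)*(3 - 1*1/(-2592 + 16)) = 2*(3 - 1*1/(-2576)) = 2*(3 - 1*1*(-1/2576)) = 2*(3 + 1/2576) = 2*(7729/2576) = 7729/1288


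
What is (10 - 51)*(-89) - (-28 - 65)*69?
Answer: 10066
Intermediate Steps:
(10 - 51)*(-89) - (-28 - 65)*69 = -41*(-89) - (-93)*69 = 3649 - 1*(-6417) = 3649 + 6417 = 10066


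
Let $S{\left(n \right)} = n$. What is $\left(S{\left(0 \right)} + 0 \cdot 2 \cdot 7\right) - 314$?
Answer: $-314$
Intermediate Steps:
$\left(S{\left(0 \right)} + 0 \cdot 2 \cdot 7\right) - 314 = \left(0 + 0 \cdot 2 \cdot 7\right) - 314 = \left(0 + 0 \cdot 7\right) - 314 = \left(0 + 0\right) - 314 = 0 - 314 = -314$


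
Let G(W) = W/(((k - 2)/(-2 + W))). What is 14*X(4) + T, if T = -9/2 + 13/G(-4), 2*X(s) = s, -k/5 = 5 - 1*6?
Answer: 201/8 ≈ 25.125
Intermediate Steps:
k = 5 (k = -5*(5 - 1*6) = -5*(5 - 6) = -5*(-1) = 5)
X(s) = s/2
G(W) = W*(-2/3 + W/3) (G(W) = W/(((5 - 2)/(-2 + W))) = W/((3/(-2 + W))) = W*(-2/3 + W/3))
T = -23/8 (T = -9/2 + 13/(((1/3)*(-4)*(-2 - 4))) = -9*1/2 + 13/(((1/3)*(-4)*(-6))) = -9/2 + 13/8 = -23/8 ≈ -2.8750)
14*X(4) + T = 14*((1/2)*4) - 23/8 = 14*2 - 23/8 = 28 - 23/8 = 201/8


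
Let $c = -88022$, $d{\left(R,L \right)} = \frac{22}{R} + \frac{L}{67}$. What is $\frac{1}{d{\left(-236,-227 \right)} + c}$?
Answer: $- \frac{7906}{695929455} \approx -1.136 \cdot 10^{-5}$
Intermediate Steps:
$d{\left(R,L \right)} = \frac{22}{R} + \frac{L}{67}$ ($d{\left(R,L \right)} = \frac{22}{R} + L \frac{1}{67} = \frac{22}{R} + \frac{L}{67}$)
$\frac{1}{d{\left(-236,-227 \right)} + c} = \frac{1}{\left(\frac{22}{-236} + \frac{1}{67} \left(-227\right)\right) - 88022} = \frac{1}{\left(22 \left(- \frac{1}{236}\right) - \frac{227}{67}\right) - 88022} = \frac{1}{\left(- \frac{11}{118} - \frac{227}{67}\right) - 88022} = \frac{1}{- \frac{27523}{7906} - 88022} = \frac{1}{- \frac{695929455}{7906}} = - \frac{7906}{695929455}$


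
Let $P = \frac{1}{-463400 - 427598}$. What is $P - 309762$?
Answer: $- \frac{275997322477}{890998} \approx -3.0976 \cdot 10^{5}$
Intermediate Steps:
$P = - \frac{1}{890998}$ ($P = \frac{1}{-890998} = - \frac{1}{890998} \approx -1.1223 \cdot 10^{-6}$)
$P - 309762 = - \frac{1}{890998} - 309762 = - \frac{275997322477}{890998}$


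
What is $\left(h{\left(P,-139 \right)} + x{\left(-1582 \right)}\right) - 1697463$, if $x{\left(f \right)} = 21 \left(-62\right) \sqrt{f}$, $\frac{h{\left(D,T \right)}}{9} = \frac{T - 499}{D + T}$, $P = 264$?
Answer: $- \frac{212188617}{125} - 1302 i \sqrt{1582} \approx -1.6975 \cdot 10^{6} - 51786.0 i$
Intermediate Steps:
$h{\left(D,T \right)} = \frac{9 \left(-499 + T\right)}{D + T}$ ($h{\left(D,T \right)} = 9 \frac{T - 499}{D + T} = 9 \frac{-499 + T}{D + T} = \frac{9 \left(-499 + T\right)}{D + T}$)
$x{\left(f \right)} = - 1302 \sqrt{f}$
$\left(h{\left(P,-139 \right)} + x{\left(-1582 \right)}\right) - 1697463 = \left(\frac{9 \left(-499 - 139\right)}{264 - 139} - 1302 \sqrt{-1582}\right) - 1697463 = \left(9 \cdot \frac{1}{125} \left(-638\right) - 1302 i \sqrt{1582}\right) - 1697463 = \left(- \frac{5742}{125} - 1302 i \sqrt{1582}\right) - 1697463 = - \frac{212188617}{125} - 1302 i \sqrt{1582}$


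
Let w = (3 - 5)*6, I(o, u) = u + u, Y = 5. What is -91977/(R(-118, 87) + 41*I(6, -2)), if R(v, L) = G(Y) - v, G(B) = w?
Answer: 91977/58 ≈ 1585.8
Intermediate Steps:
I(o, u) = 2*u
w = -12 (w = -2*6 = -12)
G(B) = -12
R(v, L) = -12 - v
-91977/(R(-118, 87) + 41*I(6, -2)) = -91977/((-12 - 1*(-118)) + 41*(2*(-2))) = -91977/((-12 + 118) + 41*(-4)) = -91977/(106 - 164) = -91977/(-58) = -91977*(-1/58) = 91977/58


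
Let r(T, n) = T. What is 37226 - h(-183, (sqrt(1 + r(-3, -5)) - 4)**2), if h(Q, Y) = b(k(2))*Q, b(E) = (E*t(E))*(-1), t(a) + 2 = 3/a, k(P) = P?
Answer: 37409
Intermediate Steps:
t(a) = -2 + 3/a
b(E) = -E*(-2 + 3/E) (b(E) = (E*(-2 + 3/E))*(-1) = -E*(-2 + 3/E))
h(Q, Y) = Q (h(Q, Y) = (-3 + 2*2)*Q = (-3 + 4)*Q = 1*Q = Q)
37226 - h(-183, (sqrt(1 + r(-3, -5)) - 4)**2) = 37226 - 1*(-183) = 37226 + 183 = 37409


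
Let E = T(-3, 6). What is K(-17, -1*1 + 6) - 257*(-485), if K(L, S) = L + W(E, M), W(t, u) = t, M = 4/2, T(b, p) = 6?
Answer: 124634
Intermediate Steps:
E = 6
M = 2 (M = 4*(½) = 2)
K(L, S) = 6 + L (K(L, S) = L + 6 = 6 + L)
K(-17, -1*1 + 6) - 257*(-485) = (6 - 17) - 257*(-485) = -11 + 124645 = 124634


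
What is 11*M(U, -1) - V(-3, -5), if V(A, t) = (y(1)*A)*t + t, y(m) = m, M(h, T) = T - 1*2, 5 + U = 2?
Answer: -43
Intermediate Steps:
U = -3 (U = -5 + 2 = -3)
M(h, T) = -2 + T (M(h, T) = T - 2 = -2 + T)
V(A, t) = t + A*t (V(A, t) = (1*A)*t + t = A*t + t = t + A*t)
11*M(U, -1) - V(-3, -5) = 11*(-2 - 1) - (-5)*(1 - 3) = 11*(-3) - (-5)*(-2) = -33 - 1*10 = -33 - 10 = -43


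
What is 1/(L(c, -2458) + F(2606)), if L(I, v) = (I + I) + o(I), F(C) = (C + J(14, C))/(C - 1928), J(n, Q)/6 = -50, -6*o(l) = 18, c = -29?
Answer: -339/19526 ≈ -0.017361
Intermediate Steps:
o(l) = -3 (o(l) = -⅙*18 = -3)
J(n, Q) = -300 (J(n, Q) = 6*(-50) = -300)
F(C) = (-300 + C)/(-1928 + C) (F(C) = (C - 300)/(C - 1928) = (-300 + C)/(-1928 + C))
L(I, v) = -3 + 2*I (L(I, v) = (I + I) - 3 = 2*I - 3 = -3 + 2*I)
1/(L(c, -2458) + F(2606)) = 1/((-3 + 2*(-29)) + (-300 + 2606)/(-1928 + 2606)) = 1/((-3 - 58) + 2306/678) = 1/(-61 + (1/678)*2306) = 1/(-61 + 1153/339) = 1/(-19526/339) = -339/19526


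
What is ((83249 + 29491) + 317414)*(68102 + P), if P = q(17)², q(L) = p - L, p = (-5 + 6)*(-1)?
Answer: 29433717604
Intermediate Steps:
p = -1 (p = 1*(-1) = -1)
q(L) = -1 - L
P = 324 (P = (-1 - 1*17)² = (-1 - 17)² = (-18)² = 324)
((83249 + 29491) + 317414)*(68102 + P) = ((83249 + 29491) + 317414)*(68102 + 324) = (112740 + 317414)*68426 = 430154*68426 = 29433717604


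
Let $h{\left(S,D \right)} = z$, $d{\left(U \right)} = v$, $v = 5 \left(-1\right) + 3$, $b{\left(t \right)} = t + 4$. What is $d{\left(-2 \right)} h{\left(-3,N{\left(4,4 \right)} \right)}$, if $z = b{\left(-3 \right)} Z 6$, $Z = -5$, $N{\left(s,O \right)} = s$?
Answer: $60$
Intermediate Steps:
$b{\left(t \right)} = 4 + t$
$v = -2$ ($v = -5 + 3 = -2$)
$z = -30$ ($z = \left(4 - 3\right) \left(-5\right) 6 = 1 \left(-5\right) 6 = \left(-5\right) 6 = -30$)
$d{\left(U \right)} = -2$
$h{\left(S,D \right)} = -30$
$d{\left(-2 \right)} h{\left(-3,N{\left(4,4 \right)} \right)} = \left(-2\right) \left(-30\right) = 60$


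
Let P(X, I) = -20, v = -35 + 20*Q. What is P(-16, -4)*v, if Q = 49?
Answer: -18900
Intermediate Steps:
v = 945 (v = -35 + 20*49 = -35 + 980 = 945)
P(-16, -4)*v = -20*945 = -18900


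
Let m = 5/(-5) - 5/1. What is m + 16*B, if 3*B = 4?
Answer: 46/3 ≈ 15.333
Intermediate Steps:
B = 4/3 (B = (1/3)*4 = 4/3 ≈ 1.3333)
m = -6 (m = 5*(-1/5) - 5*1 = -1 - 5 = -6)
m + 16*B = -6 + 16*(4/3) = -6 + 64/3 = 46/3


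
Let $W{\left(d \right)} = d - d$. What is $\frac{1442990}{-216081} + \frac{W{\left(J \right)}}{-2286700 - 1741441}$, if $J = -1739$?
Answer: $- \frac{1442990}{216081} \approx -6.678$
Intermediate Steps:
$W{\left(d \right)} = 0$
$\frac{1442990}{-216081} + \frac{W{\left(J \right)}}{-2286700 - 1741441} = \frac{1442990}{-216081} + \frac{0}{-2286700 - 1741441} = 1442990 \left(- \frac{1}{216081}\right) + \frac{0}{-4028141} = - \frac{1442990}{216081} + 0 \left(- \frac{1}{4028141}\right) = - \frac{1442990}{216081} + 0 = - \frac{1442990}{216081}$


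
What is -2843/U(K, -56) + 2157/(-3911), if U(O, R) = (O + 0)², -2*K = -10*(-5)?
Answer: -12467098/2444375 ≈ -5.1003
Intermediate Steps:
K = -25 (K = -(-5)*(-5) = -½*50 = -25)
U(O, R) = O²
-2843/U(K, -56) + 2157/(-3911) = -2843/((-25)²) + 2157/(-3911) = -2843/625 + 2157*(-1/3911) = -2843*1/625 - 2157/3911 = -2843/625 - 2157/3911 = -12467098/2444375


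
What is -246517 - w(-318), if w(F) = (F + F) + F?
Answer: -245563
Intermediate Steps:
w(F) = 3*F (w(F) = 2*F + F = 3*F)
-246517 - w(-318) = -246517 - 3*(-318) = -246517 - 1*(-954) = -246517 + 954 = -245563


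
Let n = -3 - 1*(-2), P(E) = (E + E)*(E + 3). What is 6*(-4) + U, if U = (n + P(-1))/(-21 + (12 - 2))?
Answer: -259/11 ≈ -23.545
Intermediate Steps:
P(E) = 2*E*(3 + E) (P(E) = (2*E)*(3 + E) = 2*E*(3 + E))
n = -1 (n = -3 + 2 = -1)
U = 5/11 (U = (-1 + 2*(-1)*(3 - 1))/(-21 + (12 - 2)) = (-1 + 2*(-1)*2)/(-21 + 10) = (-1 - 4)/(-11) = -5*(-1/11) = 5/11 ≈ 0.45455)
6*(-4) + U = 6*(-4) + 5/11 = -24 + 5/11 = -259/11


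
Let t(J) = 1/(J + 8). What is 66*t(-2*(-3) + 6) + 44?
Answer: 473/10 ≈ 47.300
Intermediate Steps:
t(J) = 1/(8 + J)
66*t(-2*(-3) + 6) + 44 = 66/(8 + (-2*(-3) + 6)) + 44 = 66/(8 + (6 + 6)) + 44 = 66/(8 + 12) + 44 = 66/20 + 44 = 66*(1/20) + 44 = 33/10 + 44 = 473/10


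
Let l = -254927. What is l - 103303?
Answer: -358230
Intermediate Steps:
l - 103303 = -254927 - 103303 = -358230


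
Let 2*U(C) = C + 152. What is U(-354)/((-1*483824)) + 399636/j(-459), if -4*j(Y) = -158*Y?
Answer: -2527472639/114666288 ≈ -22.042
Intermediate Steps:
U(C) = 76 + C/2 (U(C) = (C + 152)/2 = (152 + C)/2 = 76 + C/2)
j(Y) = 79*Y/2 (j(Y) = -(-79)*Y/2 = 79*Y/2)
U(-354)/((-1*483824)) + 399636/j(-459) = (76 + (½)*(-354))/((-1*483824)) + 399636/(((79/2)*(-459))) = (76 - 177)/(-483824) + 399636/(-36261/2) = -101*(-1/483824) + 399636*(-2/36261) = 101/483824 - 5224/237 = -2527472639/114666288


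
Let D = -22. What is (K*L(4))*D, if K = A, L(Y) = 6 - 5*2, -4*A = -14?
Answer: 308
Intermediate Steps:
A = 7/2 (A = -¼*(-14) = 7/2 ≈ 3.5000)
L(Y) = -4 (L(Y) = 6 - 10 = -4)
K = 7/2 ≈ 3.5000
(K*L(4))*D = ((7/2)*(-4))*(-22) = -14*(-22) = 308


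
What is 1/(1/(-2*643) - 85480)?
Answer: -1286/109927281 ≈ -1.1699e-5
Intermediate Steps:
1/(1/(-2*643) - 85480) = 1/(1/(-1286) - 85480) = 1/(-1/1286 - 85480) = 1/(-109927281/1286) = -1286/109927281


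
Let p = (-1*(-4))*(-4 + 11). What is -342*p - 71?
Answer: -9647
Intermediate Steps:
p = 28 (p = 4*7 = 28)
-342*p - 71 = -342*28 - 71 = -9576 - 71 = -9647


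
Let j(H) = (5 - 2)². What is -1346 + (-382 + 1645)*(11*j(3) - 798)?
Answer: -884183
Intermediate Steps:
j(H) = 9 (j(H) = 3² = 9)
-1346 + (-382 + 1645)*(11*j(3) - 798) = -1346 + (-382 + 1645)*(11*9 - 798) = -1346 + 1263*(99 - 798) = -1346 + 1263*(-699) = -1346 - 882837 = -884183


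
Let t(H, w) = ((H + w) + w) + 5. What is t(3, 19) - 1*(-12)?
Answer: 58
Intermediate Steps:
t(H, w) = 5 + H + 2*w (t(H, w) = (H + 2*w) + 5 = 5 + H + 2*w)
t(3, 19) - 1*(-12) = (5 + 3 + 2*19) - 1*(-12) = (5 + 3 + 38) + 12 = 46 + 12 = 58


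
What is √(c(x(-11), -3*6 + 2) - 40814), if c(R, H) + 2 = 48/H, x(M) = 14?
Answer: I*√40819 ≈ 202.04*I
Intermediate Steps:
c(R, H) = -2 + 48/H
√(c(x(-11), -3*6 + 2) - 40814) = √((-2 + 48/(-3*6 + 2)) - 40814) = √((-2 + 48/(-18 + 2)) - 40814) = √((-2 + 48/(-16)) - 40814) = √((-2 + 48*(-1/16)) - 40814) = √((-2 - 3) - 40814) = √(-5 - 40814) = √(-40819) = I*√40819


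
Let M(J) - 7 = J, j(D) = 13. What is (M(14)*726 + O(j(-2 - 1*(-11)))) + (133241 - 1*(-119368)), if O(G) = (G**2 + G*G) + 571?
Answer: 268764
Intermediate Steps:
M(J) = 7 + J
O(G) = 571 + 2*G**2 (O(G) = (G**2 + G**2) + 571 = 2*G**2 + 571 = 571 + 2*G**2)
(M(14)*726 + O(j(-2 - 1*(-11)))) + (133241 - 1*(-119368)) = ((7 + 14)*726 + (571 + 2*13**2)) + (133241 - 1*(-119368)) = (21*726 + (571 + 2*169)) + (133241 + 119368) = (15246 + (571 + 338)) + 252609 = (15246 + 909) + 252609 = 16155 + 252609 = 268764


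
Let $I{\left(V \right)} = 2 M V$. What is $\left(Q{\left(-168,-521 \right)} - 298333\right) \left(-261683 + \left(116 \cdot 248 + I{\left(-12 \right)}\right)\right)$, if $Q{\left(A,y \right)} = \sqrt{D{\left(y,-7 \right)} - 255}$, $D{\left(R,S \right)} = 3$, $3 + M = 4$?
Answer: $69493390687 - 1397634 i \sqrt{7} \approx 6.9493 \cdot 10^{10} - 3.6978 \cdot 10^{6} i$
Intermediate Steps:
$M = 1$ ($M = -3 + 4 = 1$)
$I{\left(V \right)} = 2 V$ ($I{\left(V \right)} = 2 \cdot 1 V = 2 V$)
$Q{\left(A,y \right)} = 6 i \sqrt{7}$ ($Q{\left(A,y \right)} = \sqrt{3 - 255} = \sqrt{-252} = 6 i \sqrt{7}$)
$\left(Q{\left(-168,-521 \right)} - 298333\right) \left(-261683 + \left(116 \cdot 248 + I{\left(-12 \right)}\right)\right) = \left(6 i \sqrt{7} - 298333\right) \left(-261683 + \left(116 \cdot 248 + 2 \left(-12\right)\right)\right) = \left(-298333 + 6 i \sqrt{7}\right) \left(-261683 + \left(28768 - 24\right)\right) = \left(-298333 + 6 i \sqrt{7}\right) \left(-261683 + 28744\right) = \left(-298333 + 6 i \sqrt{7}\right) \left(-232939\right) = 69493390687 - 1397634 i \sqrt{7}$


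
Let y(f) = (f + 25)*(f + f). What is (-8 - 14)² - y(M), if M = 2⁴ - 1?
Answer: -716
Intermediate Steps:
M = 15 (M = 16 - 1 = 15)
y(f) = 2*f*(25 + f) (y(f) = (25 + f)*(2*f) = 2*f*(25 + f))
(-8 - 14)² - y(M) = (-8 - 14)² - 2*15*(25 + 15) = (-22)² - 2*15*40 = 484 - 1*1200 = 484 - 1200 = -716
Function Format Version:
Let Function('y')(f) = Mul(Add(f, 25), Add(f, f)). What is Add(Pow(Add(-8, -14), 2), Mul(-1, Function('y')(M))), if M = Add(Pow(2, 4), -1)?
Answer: -716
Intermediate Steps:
M = 15 (M = Add(16, -1) = 15)
Function('y')(f) = Mul(2, f, Add(25, f)) (Function('y')(f) = Mul(Add(25, f), Mul(2, f)) = Mul(2, f, Add(25, f)))
Add(Pow(Add(-8, -14), 2), Mul(-1, Function('y')(M))) = Add(Pow(Add(-8, -14), 2), Mul(-1, Mul(2, 15, Add(25, 15)))) = Add(Pow(-22, 2), Mul(-1, Mul(2, 15, 40))) = Add(484, Mul(-1, 1200)) = Add(484, -1200) = -716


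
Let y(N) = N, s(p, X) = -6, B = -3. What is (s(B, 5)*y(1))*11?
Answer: -66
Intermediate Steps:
(s(B, 5)*y(1))*11 = -6*1*11 = -6*11 = -66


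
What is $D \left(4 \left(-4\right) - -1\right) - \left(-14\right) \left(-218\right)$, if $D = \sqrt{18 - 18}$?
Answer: $-3052$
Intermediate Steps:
$D = 0$ ($D = \sqrt{0} = 0$)
$D \left(4 \left(-4\right) - -1\right) - \left(-14\right) \left(-218\right) = 0 \left(4 \left(-4\right) - -1\right) - \left(-14\right) \left(-218\right) = 0 \left(-16 + 1\right) - 3052 = 0 \left(-15\right) - 3052 = 0 - 3052 = -3052$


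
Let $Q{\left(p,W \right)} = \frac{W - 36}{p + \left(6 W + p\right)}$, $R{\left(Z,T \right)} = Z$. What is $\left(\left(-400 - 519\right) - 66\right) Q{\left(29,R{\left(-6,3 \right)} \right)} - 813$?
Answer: $\frac{11742}{11} \approx 1067.5$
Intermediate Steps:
$Q{\left(p,W \right)} = \frac{-36 + W}{2 p + 6 W}$ ($Q{\left(p,W \right)} = \frac{-36 + W}{p + \left(p + 6 W\right)} = \frac{-36 + W}{2 p + 6 W}$)
$\left(\left(-400 - 519\right) - 66\right) Q{\left(29,R{\left(-6,3 \right)} \right)} - 813 = \left(\left(-400 - 519\right) - 66\right) \frac{-36 - 6}{2 \left(29 + 3 \left(-6\right)\right)} - 813 = \left(-919 - 66\right) \frac{1}{2} \frac{1}{29 - 18} \left(-42\right) - 813 = - 985 \cdot \frac{1}{2} \cdot \frac{1}{11} \left(-42\right) - 813 = \left(-985\right) \left(- \frac{21}{11}\right) - 813 = \frac{20685}{11} - 813 = \frac{11742}{11}$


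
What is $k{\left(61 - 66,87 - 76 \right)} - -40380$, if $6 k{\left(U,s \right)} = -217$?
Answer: $\frac{242063}{6} \approx 40344.0$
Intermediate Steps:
$k{\left(U,s \right)} = - \frac{217}{6}$ ($k{\left(U,s \right)} = \frac{1}{6} \left(-217\right) = - \frac{217}{6}$)
$k{\left(61 - 66,87 - 76 \right)} - -40380 = - \frac{217}{6} - -40380 = - \frac{217}{6} + 40380 = \frac{242063}{6}$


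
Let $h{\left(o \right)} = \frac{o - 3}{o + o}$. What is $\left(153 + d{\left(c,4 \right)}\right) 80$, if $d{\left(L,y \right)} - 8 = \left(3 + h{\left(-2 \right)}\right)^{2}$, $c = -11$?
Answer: $14325$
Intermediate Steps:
$h{\left(o \right)} = \frac{-3 + o}{2 o}$
$d{\left(L,y \right)} = \frac{417}{16}$ ($d{\left(L,y \right)} = 8 + \left(3 + \frac{-3 - 2}{2 \left(-2\right)}\right)^{2} = 8 + \left(3 + \frac{1}{2} \left(- \frac{1}{2}\right) \left(-5\right)\right)^{2} = 8 + \left(3 + \frac{5}{4}\right)^{2} = 8 + \left(\frac{17}{4}\right)^{2} = 8 + \frac{289}{16} = \frac{417}{16}$)
$\left(153 + d{\left(c,4 \right)}\right) 80 = \left(153 + \frac{417}{16}\right) 80 = \frac{2865}{16} \cdot 80 = 14325$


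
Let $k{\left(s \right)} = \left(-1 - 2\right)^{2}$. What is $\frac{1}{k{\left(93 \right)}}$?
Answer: $\frac{1}{9} \approx 0.11111$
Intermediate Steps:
$k{\left(s \right)} = 9$ ($k{\left(s \right)} = \left(-3\right)^{2} = 9$)
$\frac{1}{k{\left(93 \right)}} = \frac{1}{9}$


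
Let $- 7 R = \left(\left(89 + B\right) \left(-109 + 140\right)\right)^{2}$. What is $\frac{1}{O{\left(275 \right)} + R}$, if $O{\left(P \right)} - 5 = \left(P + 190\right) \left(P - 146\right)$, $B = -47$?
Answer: $- \frac{1}{182182} \approx -5.489 \cdot 10^{-6}$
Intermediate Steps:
$O{\left(P \right)} = 5 + \left(-146 + P\right) \left(190 + P\right)$ ($O{\left(P \right)} = 5 + \left(P + 190\right) \left(P - 146\right) = 5 + \left(190 + P\right) \left(-146 + P\right) = 5 + \left(-146 + P\right) \left(190 + P\right)$)
$R = -242172$ ($R = - \frac{\left(\left(89 - 47\right) \left(-109 + 140\right)\right)^{2}}{7} = - \frac{\left(42 \cdot 31\right)^{2}}{7} = - \frac{1302^{2}}{7} = \left(- \frac{1}{7}\right) 1695204 = -242172$)
$\frac{1}{O{\left(275 \right)} + R} = \frac{1}{\left(-27735 + 275^{2} + 44 \cdot 275\right) - 242172} = \frac{1}{\left(-27735 + 75625 + 12100\right) - 242172} = \frac{1}{59990 - 242172} = \frac{1}{-182182} = - \frac{1}{182182}$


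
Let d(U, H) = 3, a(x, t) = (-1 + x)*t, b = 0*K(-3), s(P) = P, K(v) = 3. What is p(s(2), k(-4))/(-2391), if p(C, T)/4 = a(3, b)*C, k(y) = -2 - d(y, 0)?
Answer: 0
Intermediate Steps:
b = 0 (b = 0*3 = 0)
a(x, t) = t*(-1 + x)
k(y) = -5 (k(y) = -2 - 1*3 = -2 - 3 = -5)
p(C, T) = 0 (p(C, T) = 4*((0*(-1 + 3))*C) = 4*((0*2)*C) = 4*(0*C) = 4*0 = 0)
p(s(2), k(-4))/(-2391) = 0/(-2391) = 0*(-1/2391) = 0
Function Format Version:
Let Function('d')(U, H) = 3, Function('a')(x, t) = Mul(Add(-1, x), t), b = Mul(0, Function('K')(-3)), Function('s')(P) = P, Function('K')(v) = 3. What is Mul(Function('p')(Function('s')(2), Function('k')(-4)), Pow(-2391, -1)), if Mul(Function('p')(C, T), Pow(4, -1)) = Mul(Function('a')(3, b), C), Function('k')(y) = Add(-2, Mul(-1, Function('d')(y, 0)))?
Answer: 0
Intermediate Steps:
b = 0 (b = Mul(0, 3) = 0)
Function('a')(x, t) = Mul(t, Add(-1, x))
Function('k')(y) = -5 (Function('k')(y) = Add(-2, Mul(-1, 3)) = Add(-2, -3) = -5)
Function('p')(C, T) = 0 (Function('p')(C, T) = Mul(4, Mul(Mul(0, Add(-1, 3)), C)) = Mul(4, Mul(Mul(0, 2), C)) = Mul(4, Mul(0, C)) = Mul(4, 0) = 0)
Mul(Function('p')(Function('s')(2), Function('k')(-4)), Pow(-2391, -1)) = Mul(0, Pow(-2391, -1)) = Mul(0, Rational(-1, 2391)) = 0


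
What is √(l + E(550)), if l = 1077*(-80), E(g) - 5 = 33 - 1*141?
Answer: I*√86263 ≈ 293.71*I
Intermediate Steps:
E(g) = -103 (E(g) = 5 + (33 - 1*141) = 5 + (33 - 141) = 5 - 108 = -103)
l = -86160
√(l + E(550)) = √(-86160 - 103) = √(-86263) = I*√86263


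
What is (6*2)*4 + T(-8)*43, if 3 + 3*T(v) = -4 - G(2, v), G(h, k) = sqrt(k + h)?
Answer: -157/3 - 43*I*sqrt(6)/3 ≈ -52.333 - 35.109*I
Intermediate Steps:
G(h, k) = sqrt(h + k)
T(v) = -7/3 - sqrt(2 + v)/3 (T(v) = -1 + (-4 - sqrt(2 + v))/3 = -1 + (-4/3 - sqrt(2 + v)/3) = -7/3 - sqrt(2 + v)/3)
(6*2)*4 + T(-8)*43 = (6*2)*4 + (-7/3 - sqrt(2 - 8)/3)*43 = 12*4 + (-7/3 - I*sqrt(6)/3)*43 = 48 + (-7/3 - I*sqrt(6)/3)*43 = 48 + (-301/3 - 43*I*sqrt(6)/3) = -157/3 - 43*I*sqrt(6)/3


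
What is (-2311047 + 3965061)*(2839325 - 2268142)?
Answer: 944744678562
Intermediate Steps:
(-2311047 + 3965061)*(2839325 - 2268142) = 1654014*571183 = 944744678562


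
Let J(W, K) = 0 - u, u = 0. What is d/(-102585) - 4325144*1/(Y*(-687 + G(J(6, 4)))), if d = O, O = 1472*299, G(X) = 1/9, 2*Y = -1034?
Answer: -2699972267596/163935651495 ≈ -16.470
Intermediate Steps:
Y = -517 (Y = (½)*(-1034) = -517)
J(W, K) = 0 (J(W, K) = 0 - 1*0 = 0 + 0 = 0)
G(X) = ⅑
O = 440128
d = 440128
d/(-102585) - 4325144*1/(Y*(-687 + G(J(6, 4)))) = 440128/(-102585) - 4325144*(-1/(517*(-687 + ⅑))) = 440128*(-1/102585) - 4325144/((-517*(-6182/9))) = -440128/102585 - 4325144/3196094/9 = -440128/102585 - 4325144*9/3196094 = -440128/102585 - 19463148/1598047 = -2699972267596/163935651495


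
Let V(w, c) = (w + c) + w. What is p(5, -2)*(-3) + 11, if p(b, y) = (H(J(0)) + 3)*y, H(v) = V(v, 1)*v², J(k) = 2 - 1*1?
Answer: 47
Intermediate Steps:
J(k) = 1 (J(k) = 2 - 1 = 1)
V(w, c) = c + 2*w (V(w, c) = (c + w) + w = c + 2*w)
H(v) = v²*(1 + 2*v) (H(v) = (1 + 2*v)*v² = v²*(1 + 2*v))
p(b, y) = 6*y (p(b, y) = (1²*(1 + 2*1) + 3)*y = (1*(1 + 2) + 3)*y = (1*3 + 3)*y = (3 + 3)*y = 6*y)
p(5, -2)*(-3) + 11 = (6*(-2))*(-3) + 11 = -12*(-3) + 11 = 36 + 11 = 47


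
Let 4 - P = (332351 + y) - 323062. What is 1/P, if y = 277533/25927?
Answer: -25927/241009728 ≈ -0.00010758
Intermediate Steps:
y = 277533/25927 (y = 277533*(1/25927) = 277533/25927 ≈ 10.704)
P = -241009728/25927 (P = 4 - ((332351 + 277533/25927) - 323062) = 4 - (8617141910/25927 - 323062) = 4 - 1*241113436/25927 = 4 - 241113436/25927 = -241009728/25927 ≈ -9295.7)
1/P = 1/(-241009728/25927) = -25927/241009728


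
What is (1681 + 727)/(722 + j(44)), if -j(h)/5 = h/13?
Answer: 15652/4583 ≈ 3.4152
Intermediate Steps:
j(h) = -5*h/13
(1681 + 727)/(722 + j(44)) = (1681 + 727)/(722 - 5/13*44) = 2408/(722 - 220/13) = 2408/(9166/13) = 2408*(13/9166) = 15652/4583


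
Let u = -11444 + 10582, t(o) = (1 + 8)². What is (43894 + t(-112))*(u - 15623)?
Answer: -724927875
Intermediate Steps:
t(o) = 81 (t(o) = 9² = 81)
u = -862
(43894 + t(-112))*(u - 15623) = (43894 + 81)*(-862 - 15623) = 43975*(-16485) = -724927875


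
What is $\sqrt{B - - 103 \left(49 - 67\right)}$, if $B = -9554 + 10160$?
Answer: $4 i \sqrt{78} \approx 35.327 i$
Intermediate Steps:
$B = 606$
$\sqrt{B - - 103 \left(49 - 67\right)} = \sqrt{606 - - 103 \left(49 - 67\right)} = \sqrt{606 - \left(-103\right) \left(-18\right)} = \sqrt{606 - 1854} = \sqrt{-1248} = 4 i \sqrt{78}$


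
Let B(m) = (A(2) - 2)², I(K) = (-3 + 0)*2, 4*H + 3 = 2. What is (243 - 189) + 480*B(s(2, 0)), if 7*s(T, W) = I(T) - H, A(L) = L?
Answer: 54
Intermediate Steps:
H = -¼ (H = -¾ + (¼)*2 = -¾ + ½ = -¼ ≈ -0.25000)
I(K) = -6 (I(K) = -3*2 = -6)
s(T, W) = -23/28 (s(T, W) = (-6 - 1*(-¼))/7 = (-6 + ¼)/7 = (⅐)*(-23/4) = -23/28)
B(m) = 0 (B(m) = (2 - 2)² = 0² = 0)
(243 - 189) + 480*B(s(2, 0)) = (243 - 189) + 480*0 = 54 + 0 = 54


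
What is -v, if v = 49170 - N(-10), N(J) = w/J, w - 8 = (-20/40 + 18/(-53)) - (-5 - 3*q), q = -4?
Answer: -52120217/1060 ≈ -49170.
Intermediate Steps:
w = 17/106 (w = 8 + ((-20/40 + 18/(-53)) - (-5 - 3*(-4))) = 8 + ((-20*1/40 + 18*(-1/53)) - (-5 + 12)) = 8 + ((-½ - 18/53) - 1*7) = 8 + (-89/106 - 7) = 8 - 831/106 = 17/106 ≈ 0.16038)
N(J) = 17/(106*J)
v = 52120217/1060 (v = 49170 - 17/(106*(-10)) = 49170 - 17*(-1)/(106*10) = 49170 - 1*(-17/1060) = 49170 + 17/1060 = 52120217/1060 ≈ 49170.)
-v = -1*52120217/1060 = -52120217/1060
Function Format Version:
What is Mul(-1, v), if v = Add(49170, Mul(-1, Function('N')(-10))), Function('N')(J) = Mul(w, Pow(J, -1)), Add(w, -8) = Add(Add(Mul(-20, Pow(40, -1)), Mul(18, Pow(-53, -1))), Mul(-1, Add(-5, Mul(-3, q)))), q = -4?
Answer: Rational(-52120217, 1060) ≈ -49170.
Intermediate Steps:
w = Rational(17, 106) (w = Add(8, Add(Add(Mul(-20, Pow(40, -1)), Mul(18, Pow(-53, -1))), Mul(-1, Add(-5, Mul(-3, -4))))) = Add(8, Add(Add(Mul(-20, Rational(1, 40)), Mul(18, Rational(-1, 53))), Mul(-1, Add(-5, 12)))) = Add(8, Add(Add(Rational(-1, 2), Rational(-18, 53)), Mul(-1, 7))) = Add(8, Add(Rational(-89, 106), -7)) = Add(8, Rational(-831, 106)) = Rational(17, 106) ≈ 0.16038)
Function('N')(J) = Mul(Rational(17, 106), Pow(J, -1))
v = Rational(52120217, 1060) (v = Add(49170, Mul(-1, Mul(Rational(17, 106), Pow(-10, -1)))) = Add(49170, Mul(-1, Mul(Rational(17, 106), Rational(-1, 10)))) = Add(49170, Mul(-1, Rational(-17, 1060))) = Add(49170, Rational(17, 1060)) = Rational(52120217, 1060) ≈ 49170.)
Mul(-1, v) = Mul(-1, Rational(52120217, 1060)) = Rational(-52120217, 1060)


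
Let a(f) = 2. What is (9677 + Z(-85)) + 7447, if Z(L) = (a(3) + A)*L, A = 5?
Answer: 16529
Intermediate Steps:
Z(L) = 7*L (Z(L) = (2 + 5)*L = 7*L)
(9677 + Z(-85)) + 7447 = (9677 + 7*(-85)) + 7447 = (9677 - 595) + 7447 = 9082 + 7447 = 16529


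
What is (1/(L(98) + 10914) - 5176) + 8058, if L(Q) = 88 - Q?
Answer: 31425329/10904 ≈ 2882.0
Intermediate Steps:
(1/(L(98) + 10914) - 5176) + 8058 = (1/((88 - 1*98) + 10914) - 5176) + 8058 = (1/((88 - 98) + 10914) - 5176) + 8058 = (1/(-10 + 10914) - 5176) + 8058 = (1/10904 - 5176) + 8058 = -56439103/10904 + 8058 = 31425329/10904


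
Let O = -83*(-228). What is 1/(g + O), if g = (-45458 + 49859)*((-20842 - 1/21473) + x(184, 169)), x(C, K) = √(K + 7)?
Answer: -14095008614867365/1292606459202416740430907 - 901891509924*√11/430868819734138913476969 ≈ -1.0911e-8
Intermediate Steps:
x(C, K) = √(7 + K)
O = 18924
g = -1969624715067/21473 + 17604*√11 (g = (-45458 + 49859)*((-20842 - 1/21473) + √(7 + 169)) = 4401*((-20842 - 1*1/21473) + √176) = 4401*((-20842 - 1/21473) + 4*√11) = 4401*(-447540267/21473 + 4*√11) = -1969624715067/21473 + 17604*√11 ≈ -9.1667e+7)
1/(g + O) = 1/((-1969624715067/21473 + 17604*√11) + 18924) = 1/(-1969218360015/21473 + 17604*√11)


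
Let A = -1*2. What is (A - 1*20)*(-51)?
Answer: 1122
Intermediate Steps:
A = -2
(A - 1*20)*(-51) = (-2 - 1*20)*(-51) = (-2 - 20)*(-51) = -22*(-51) = 1122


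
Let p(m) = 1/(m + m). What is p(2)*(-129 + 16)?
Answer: -113/4 ≈ -28.250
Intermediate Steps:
p(m) = 1/(2*m)
p(2)*(-129 + 16) = ((½)/2)*(-129 + 16) = ((½)*(½))*(-113) = (¼)*(-113) = -113/4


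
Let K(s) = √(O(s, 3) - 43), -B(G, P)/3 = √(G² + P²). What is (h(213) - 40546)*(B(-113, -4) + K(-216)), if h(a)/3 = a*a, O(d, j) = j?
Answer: -286683*√12785 + 191122*I*√10 ≈ -3.2415e+7 + 6.0438e+5*I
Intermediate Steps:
h(a) = 3*a² (h(a) = 3*(a*a) = 3*a²)
B(G, P) = -3*√(G² + P²)
K(s) = 2*I*√10 (K(s) = √(3 - 43) = √(-40) = 2*I*√10)
(h(213) - 40546)*(B(-113, -4) + K(-216)) = (3*213² - 40546)*(-3*√((-113)² + (-4)²) + 2*I*√10) = (3*45369 - 40546)*(-3*√(12769 + 16) + 2*I*√10) = (136107 - 40546)*(-3*√12785 + 2*I*√10) = 95561*(-3*√12785 + 2*I*√10) = -286683*√12785 + 191122*I*√10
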